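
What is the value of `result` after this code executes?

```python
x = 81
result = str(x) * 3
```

x = 81; result = '818181'

'818181'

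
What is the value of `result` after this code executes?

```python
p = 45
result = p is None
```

p = 45; result = False

False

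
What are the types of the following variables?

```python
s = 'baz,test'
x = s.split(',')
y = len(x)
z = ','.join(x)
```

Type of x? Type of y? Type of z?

str.split() returns list; len() returns int; str.join() returns str

list, int, str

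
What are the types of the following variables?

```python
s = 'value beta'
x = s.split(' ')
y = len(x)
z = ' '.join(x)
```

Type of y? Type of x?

len() returns int; str.split() returns list

int, list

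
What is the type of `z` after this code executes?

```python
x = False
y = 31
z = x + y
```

bool + int = int (bool is subclass of int)

int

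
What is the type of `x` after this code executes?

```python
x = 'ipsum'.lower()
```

str.lower() returns str

str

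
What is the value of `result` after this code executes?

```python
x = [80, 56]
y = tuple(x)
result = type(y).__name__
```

x is list; y is tuple; result = 'tuple'

'tuple'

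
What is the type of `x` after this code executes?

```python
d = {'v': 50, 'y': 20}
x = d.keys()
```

.keys() returns dict_keys view

dict_keys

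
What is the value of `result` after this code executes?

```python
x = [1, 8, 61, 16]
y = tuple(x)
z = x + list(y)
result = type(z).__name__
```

x is list; y is tuple; z is list; result = 'list'

'list'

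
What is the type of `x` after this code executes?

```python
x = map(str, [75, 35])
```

map() returns a map object

map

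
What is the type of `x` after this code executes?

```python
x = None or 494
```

'or' with None returns the other truthy value

int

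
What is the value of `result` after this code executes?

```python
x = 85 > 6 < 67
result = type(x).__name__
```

x is bool; result = 'bool'

'bool'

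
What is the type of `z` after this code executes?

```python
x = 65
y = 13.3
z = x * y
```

int * float = float

float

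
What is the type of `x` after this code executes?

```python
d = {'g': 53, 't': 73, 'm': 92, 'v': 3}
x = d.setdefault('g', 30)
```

dict.setdefault() returns the (existing or default) value

int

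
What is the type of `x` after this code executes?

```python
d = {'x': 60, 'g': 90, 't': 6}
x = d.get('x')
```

dict.get() returns value type when found

int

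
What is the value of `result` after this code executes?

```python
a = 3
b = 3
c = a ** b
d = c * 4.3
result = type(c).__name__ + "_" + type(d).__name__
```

a is int; b is int; c is int; d is float; result = 'int_float'

'int_float'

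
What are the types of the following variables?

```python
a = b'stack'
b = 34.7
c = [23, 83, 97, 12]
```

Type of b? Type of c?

b is assigned a number with a decimal point, so it is a float; c is assigned a list literal (square brackets)

float, list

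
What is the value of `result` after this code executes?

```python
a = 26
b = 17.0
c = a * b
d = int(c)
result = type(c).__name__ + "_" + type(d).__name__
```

a is int; b is float; c is float; d is int; result = 'float_int'

'float_int'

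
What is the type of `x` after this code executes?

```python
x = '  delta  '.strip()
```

str.strip() returns str

str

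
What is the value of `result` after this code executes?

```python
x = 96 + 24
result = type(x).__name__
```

x is int; result = 'int'

'int'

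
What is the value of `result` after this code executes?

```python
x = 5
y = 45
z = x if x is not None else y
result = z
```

x = 5; y = 45; z = 5; result = 5

5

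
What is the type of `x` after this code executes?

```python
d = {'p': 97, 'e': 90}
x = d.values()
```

.values() returns dict_values view

dict_values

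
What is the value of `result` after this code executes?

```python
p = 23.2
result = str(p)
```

p = 23.2; result = '23.2'

'23.2'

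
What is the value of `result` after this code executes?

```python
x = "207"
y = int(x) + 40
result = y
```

x = '207'; y = 247; result = 247

247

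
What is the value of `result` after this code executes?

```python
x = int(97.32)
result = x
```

x = 97; result = 97

97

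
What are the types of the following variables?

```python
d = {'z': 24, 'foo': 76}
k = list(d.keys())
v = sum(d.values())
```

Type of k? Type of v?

list() converts to list; sum of ints is int

list, int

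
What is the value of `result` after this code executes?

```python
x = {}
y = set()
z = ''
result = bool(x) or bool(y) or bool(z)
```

x = {}; y = set(); z = ''; result = False

False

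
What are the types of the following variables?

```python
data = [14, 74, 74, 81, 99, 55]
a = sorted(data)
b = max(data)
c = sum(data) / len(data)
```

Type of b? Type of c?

max of ints returns int; int / int = float

int, float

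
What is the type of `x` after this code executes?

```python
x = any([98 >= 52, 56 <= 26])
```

any() returns bool

bool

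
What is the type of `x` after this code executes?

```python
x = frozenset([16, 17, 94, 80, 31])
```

frozenset() returns frozenset

frozenset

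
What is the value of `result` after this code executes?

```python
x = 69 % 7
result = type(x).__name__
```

x is int; result = 'int'

'int'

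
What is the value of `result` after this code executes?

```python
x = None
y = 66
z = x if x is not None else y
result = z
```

x = None; y = 66; z = 66; result = 66

66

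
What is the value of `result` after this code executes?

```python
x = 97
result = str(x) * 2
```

x = 97; result = '9797'

'9797'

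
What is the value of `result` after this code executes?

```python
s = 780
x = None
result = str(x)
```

s = 780; x = None; result = 'None'

'None'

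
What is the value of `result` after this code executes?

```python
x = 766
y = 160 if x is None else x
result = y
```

x = 766; y = 766; result = 766

766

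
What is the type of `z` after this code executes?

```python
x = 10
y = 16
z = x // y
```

int // int = int

int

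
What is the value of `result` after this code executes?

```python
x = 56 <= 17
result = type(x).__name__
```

x is bool; result = 'bool'

'bool'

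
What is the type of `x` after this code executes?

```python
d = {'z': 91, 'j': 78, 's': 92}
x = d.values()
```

.values() returns dict_values view

dict_values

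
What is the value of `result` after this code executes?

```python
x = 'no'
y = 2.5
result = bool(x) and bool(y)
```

x = 'no'; y = 2.5; result = True

True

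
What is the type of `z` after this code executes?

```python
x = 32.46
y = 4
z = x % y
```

float % int = float

float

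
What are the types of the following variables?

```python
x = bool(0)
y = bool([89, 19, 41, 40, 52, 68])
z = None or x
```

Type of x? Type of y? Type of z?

bool() returns bool; bool() returns bool; None or bool returns the bool

bool, bool, bool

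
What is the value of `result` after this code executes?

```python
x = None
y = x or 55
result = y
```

x = None; y = 55; result = 55

55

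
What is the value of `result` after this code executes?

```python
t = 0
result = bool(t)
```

t = 0; result = False

False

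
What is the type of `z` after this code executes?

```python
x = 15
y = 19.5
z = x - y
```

int - float = float

float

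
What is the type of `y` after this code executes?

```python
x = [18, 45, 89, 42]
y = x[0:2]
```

Slicing a list returns a list

list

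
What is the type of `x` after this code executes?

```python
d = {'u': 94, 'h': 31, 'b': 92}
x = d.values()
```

.values() returns dict_values view

dict_values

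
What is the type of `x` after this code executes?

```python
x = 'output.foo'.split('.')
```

str.split() returns list

list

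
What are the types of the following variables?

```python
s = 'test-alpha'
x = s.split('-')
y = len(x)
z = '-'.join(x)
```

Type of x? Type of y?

str.split() returns list; len() returns int

list, int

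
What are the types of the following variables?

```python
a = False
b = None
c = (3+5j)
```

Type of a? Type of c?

a is assigned the constant False, which has type bool; c is assigned (3+5j), an int plus an imaginary literal (j suffix), which evaluates to complex

bool, complex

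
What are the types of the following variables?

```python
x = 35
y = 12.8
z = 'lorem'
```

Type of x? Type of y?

x is assigned a bare integer (no decimal point), so it is an int; y is assigned a number with a decimal point, so it is a float

int, float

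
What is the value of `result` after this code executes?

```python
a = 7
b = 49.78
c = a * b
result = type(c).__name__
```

a is int; b is float; c is float; result = 'float'

'float'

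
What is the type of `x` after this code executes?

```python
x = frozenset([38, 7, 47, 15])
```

frozenset() returns frozenset

frozenset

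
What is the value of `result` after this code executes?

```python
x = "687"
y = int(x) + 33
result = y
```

x = '687'; y = 720; result = 720

720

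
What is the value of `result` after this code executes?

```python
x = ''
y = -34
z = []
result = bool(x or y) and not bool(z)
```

x = ''; y = -34; z = []; result = True

True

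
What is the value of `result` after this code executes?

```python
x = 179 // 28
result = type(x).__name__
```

x is int; result = 'int'

'int'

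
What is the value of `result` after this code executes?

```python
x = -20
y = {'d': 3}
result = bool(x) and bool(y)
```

x = -20; y = {'d': 3}; result = True

True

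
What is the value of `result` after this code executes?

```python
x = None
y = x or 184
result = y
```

x = None; y = 184; result = 184

184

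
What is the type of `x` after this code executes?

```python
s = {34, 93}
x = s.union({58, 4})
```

set.union() returns a new set

set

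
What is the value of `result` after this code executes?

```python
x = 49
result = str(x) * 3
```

x = 49; result = '494949'

'494949'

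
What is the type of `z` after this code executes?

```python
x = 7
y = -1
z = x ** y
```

int ** negative = float

float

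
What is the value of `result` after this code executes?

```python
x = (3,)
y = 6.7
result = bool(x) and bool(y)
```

x = (3,); y = 6.7; result = True

True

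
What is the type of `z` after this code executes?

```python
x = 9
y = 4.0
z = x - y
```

int - float = float

float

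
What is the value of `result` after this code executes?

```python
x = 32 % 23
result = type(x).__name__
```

x is int; result = 'int'

'int'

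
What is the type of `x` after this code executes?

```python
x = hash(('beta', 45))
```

hash() returns int

int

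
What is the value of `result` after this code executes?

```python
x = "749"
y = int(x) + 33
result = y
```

x = '749'; y = 782; result = 782

782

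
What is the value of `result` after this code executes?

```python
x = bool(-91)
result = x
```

x = True; result = True

True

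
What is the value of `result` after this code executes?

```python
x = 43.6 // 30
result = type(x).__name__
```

x is float; result = 'float'

'float'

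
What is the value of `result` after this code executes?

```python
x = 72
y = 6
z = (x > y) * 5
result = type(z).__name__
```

x is int; y is int; z is int; result = 'int'

'int'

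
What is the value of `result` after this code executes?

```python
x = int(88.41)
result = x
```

x = 88; result = 88

88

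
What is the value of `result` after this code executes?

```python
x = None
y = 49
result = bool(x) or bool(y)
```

x = None; y = 49; result = True

True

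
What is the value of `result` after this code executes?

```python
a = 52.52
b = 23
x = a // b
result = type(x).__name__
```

a is float; b is int; x is float; result = 'float'

'float'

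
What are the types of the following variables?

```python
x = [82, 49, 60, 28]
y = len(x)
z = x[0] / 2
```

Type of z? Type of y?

int / int = float; len() returns int

float, int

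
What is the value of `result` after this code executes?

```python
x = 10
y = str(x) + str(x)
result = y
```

x = 10; y = '1010'; result = '1010'

'1010'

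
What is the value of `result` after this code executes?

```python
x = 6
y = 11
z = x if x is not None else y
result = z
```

x = 6; y = 11; z = 6; result = 6

6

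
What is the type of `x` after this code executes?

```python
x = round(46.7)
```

round() with no decimal places returns int

int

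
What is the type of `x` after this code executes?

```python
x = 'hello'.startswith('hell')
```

str.startswith() returns bool

bool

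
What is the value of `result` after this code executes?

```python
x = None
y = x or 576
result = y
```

x = None; y = 576; result = 576

576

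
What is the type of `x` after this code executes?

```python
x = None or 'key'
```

'or' with None returns the other truthy value (str)

str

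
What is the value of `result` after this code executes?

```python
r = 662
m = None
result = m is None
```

r = 662; m = None; result = True

True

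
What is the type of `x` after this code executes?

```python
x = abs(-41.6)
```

abs() of float returns float

float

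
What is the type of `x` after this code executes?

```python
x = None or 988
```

'or' with None returns the other truthy value

int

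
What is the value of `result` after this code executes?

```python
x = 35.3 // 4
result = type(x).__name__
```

x is float; result = 'float'

'float'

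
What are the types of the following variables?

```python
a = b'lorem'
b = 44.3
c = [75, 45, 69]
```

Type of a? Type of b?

a is assigned a bytes literal (b'...' prefix); b is assigned a number with a decimal point, so it is a float

bytes, float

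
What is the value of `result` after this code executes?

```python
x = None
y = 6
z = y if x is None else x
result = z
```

x = None; y = 6; z = 6; result = 6

6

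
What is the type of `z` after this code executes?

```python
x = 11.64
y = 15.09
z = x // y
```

float // float = float

float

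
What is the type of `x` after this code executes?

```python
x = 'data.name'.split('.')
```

str.split() returns list

list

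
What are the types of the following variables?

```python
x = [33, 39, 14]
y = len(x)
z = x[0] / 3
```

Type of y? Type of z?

len() returns int; int / int = float

int, float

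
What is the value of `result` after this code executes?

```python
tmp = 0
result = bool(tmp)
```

tmp = 0; result = False

False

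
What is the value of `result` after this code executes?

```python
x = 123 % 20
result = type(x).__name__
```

x is int; result = 'int'

'int'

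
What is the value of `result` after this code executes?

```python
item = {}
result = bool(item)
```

item = {}; result = False

False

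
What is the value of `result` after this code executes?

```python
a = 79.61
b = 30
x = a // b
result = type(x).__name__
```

a is float; b is int; x is float; result = 'float'

'float'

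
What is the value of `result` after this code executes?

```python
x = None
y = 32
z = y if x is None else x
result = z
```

x = None; y = 32; z = 32; result = 32

32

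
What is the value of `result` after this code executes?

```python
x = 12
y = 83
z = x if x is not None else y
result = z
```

x = 12; y = 83; z = 12; result = 12

12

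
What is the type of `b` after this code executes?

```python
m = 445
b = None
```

None has type NoneType

NoneType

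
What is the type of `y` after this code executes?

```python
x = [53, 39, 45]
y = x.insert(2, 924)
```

list.insert() returns None

NoneType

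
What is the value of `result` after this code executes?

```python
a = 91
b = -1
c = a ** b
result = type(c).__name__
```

a is int; b is int; c is float; result = 'float'

'float'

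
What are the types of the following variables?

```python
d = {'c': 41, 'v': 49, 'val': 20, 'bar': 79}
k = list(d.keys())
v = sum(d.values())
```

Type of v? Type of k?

sum of ints is int; list() converts to list

int, list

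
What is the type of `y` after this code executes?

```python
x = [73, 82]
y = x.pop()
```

list.pop() returns the popped element

int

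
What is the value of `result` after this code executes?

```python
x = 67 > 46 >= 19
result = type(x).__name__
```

x is bool; result = 'bool'

'bool'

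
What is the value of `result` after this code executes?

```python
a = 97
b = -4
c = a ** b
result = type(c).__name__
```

a is int; b is int; c is float; result = 'float'

'float'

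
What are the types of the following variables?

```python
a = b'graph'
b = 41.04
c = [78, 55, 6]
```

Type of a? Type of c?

a is assigned a bytes literal (b'...' prefix); c is assigned a list literal (square brackets)

bytes, list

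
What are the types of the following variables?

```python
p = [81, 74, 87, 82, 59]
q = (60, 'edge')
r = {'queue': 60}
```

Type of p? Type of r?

p is assigned a list literal (square brackets); r is assigned a dict literal ({key: value})

list, dict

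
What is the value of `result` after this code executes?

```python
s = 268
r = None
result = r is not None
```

s = 268; r = None; result = False

False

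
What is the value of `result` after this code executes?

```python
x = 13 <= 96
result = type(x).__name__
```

x is bool; result = 'bool'

'bool'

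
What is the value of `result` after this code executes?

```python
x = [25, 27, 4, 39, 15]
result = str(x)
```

x = [25, 27, 4, 39, 15]; result = '[25, 27, 4, 39, 15]'

'[25, 27, 4, 39, 15]'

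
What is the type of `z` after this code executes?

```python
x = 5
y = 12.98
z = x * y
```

int * float = float

float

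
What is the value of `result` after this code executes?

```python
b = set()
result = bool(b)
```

b = set(); result = False

False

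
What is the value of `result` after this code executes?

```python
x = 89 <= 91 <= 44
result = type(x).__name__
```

x is bool; result = 'bool'

'bool'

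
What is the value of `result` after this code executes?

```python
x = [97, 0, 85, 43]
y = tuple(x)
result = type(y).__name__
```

x is list; y is tuple; result = 'tuple'

'tuple'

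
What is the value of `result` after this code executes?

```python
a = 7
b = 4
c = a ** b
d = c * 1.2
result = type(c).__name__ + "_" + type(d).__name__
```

a is int; b is int; c is int; d is float; result = 'int_float'

'int_float'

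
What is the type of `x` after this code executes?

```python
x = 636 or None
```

'or' returns first truthy value

int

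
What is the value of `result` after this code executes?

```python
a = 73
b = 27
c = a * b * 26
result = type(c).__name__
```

a is int; b is int; c is int; result = 'int'

'int'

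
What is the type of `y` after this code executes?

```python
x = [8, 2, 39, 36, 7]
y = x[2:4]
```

Slicing a list returns a list

list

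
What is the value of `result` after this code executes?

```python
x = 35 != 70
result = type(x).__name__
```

x is bool; result = 'bool'

'bool'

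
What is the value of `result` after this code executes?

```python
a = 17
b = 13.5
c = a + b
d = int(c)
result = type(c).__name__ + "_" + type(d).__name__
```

a is int; b is float; c is float; d is int; result = 'float_int'

'float_int'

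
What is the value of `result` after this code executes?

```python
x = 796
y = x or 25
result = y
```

x = 796; y = 796; result = 796

796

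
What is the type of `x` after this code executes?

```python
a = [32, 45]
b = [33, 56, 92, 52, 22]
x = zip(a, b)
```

zip() returns a zip object

zip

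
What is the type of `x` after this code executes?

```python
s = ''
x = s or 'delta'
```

'or' returns first truthy value (str)

str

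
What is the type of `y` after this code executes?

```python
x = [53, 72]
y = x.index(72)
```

list.index() returns int

int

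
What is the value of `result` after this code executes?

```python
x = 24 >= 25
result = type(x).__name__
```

x is bool; result = 'bool'

'bool'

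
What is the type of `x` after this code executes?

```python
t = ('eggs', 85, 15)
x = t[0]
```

Index 0 of tuple is a str literal

str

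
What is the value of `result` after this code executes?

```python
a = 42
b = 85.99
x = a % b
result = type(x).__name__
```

a is int; b is float; x is float; result = 'float'

'float'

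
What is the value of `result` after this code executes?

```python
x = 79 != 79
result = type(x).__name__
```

x is bool; result = 'bool'

'bool'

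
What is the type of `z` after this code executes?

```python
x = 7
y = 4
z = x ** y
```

positive int ** positive int = int

int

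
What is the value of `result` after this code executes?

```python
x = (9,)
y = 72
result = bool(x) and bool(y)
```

x = (9,); y = 72; result = True

True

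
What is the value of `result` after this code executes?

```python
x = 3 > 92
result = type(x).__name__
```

x is bool; result = 'bool'

'bool'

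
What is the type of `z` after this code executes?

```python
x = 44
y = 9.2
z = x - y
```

int - float = float

float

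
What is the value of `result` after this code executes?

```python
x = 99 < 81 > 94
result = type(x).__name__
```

x is bool; result = 'bool'

'bool'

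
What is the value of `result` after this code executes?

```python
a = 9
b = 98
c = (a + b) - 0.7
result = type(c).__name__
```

a is int; b is int; c is float; result = 'float'

'float'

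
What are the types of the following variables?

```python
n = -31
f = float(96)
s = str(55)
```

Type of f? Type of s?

f is assigned the result of calling float(), which returns a float; s is assigned the result of calling str(), which returns a str

float, str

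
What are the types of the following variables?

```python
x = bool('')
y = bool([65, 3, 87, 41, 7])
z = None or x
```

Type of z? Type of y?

None or bool returns the bool; bool() returns bool

bool, bool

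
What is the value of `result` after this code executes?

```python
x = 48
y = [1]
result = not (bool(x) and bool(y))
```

x = 48; y = [1]; result = False

False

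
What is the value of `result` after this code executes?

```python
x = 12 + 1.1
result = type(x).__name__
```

x is float; result = 'float'

'float'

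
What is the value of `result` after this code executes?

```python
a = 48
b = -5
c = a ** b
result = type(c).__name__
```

a is int; b is int; c is float; result = 'float'

'float'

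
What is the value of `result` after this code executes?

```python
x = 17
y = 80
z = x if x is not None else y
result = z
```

x = 17; y = 80; z = 17; result = 17

17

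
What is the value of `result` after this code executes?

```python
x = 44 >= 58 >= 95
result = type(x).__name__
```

x is bool; result = 'bool'

'bool'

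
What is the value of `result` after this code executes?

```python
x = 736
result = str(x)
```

x = 736; result = '736'

'736'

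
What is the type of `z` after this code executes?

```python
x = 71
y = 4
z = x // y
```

int // int = int

int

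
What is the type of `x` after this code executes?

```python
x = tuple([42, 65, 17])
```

tuple() constructor returns tuple

tuple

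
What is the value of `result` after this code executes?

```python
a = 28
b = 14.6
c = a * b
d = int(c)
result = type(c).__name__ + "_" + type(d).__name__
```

a is int; b is float; c is float; d is int; result = 'float_int'

'float_int'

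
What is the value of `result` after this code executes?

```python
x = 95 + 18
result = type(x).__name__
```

x is int; result = 'int'

'int'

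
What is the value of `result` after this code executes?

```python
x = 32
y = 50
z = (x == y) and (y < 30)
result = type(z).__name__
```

x is int; y is int; z is bool; result = 'bool'

'bool'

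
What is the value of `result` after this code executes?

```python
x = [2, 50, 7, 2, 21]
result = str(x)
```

x = [2, 50, 7, 2, 21]; result = '[2, 50, 7, 2, 21]'

'[2, 50, 7, 2, 21]'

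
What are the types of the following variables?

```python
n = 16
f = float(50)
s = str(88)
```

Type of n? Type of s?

n is assigned a bare integer (no decimal point), so it is an int; s is assigned the result of calling str(), which returns a str

int, str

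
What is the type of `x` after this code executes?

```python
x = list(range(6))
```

list(range()) returns list

list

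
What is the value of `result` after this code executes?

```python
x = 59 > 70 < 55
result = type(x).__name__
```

x is bool; result = 'bool'

'bool'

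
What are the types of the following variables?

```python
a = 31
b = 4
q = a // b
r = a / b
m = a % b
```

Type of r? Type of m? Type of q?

/ returns float; % of ints returns int; // returns int

float, int, int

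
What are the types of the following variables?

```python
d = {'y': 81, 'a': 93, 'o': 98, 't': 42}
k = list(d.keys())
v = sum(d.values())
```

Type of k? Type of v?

list() converts to list; sum of ints is int

list, int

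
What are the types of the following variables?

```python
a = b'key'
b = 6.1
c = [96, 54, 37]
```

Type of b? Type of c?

b is assigned a number with a decimal point, so it is a float; c is assigned a list literal (square brackets)

float, list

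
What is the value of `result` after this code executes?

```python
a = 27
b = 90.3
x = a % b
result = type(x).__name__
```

a is int; b is float; x is float; result = 'float'

'float'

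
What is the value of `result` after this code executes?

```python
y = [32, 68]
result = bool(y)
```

y = [32, 68]; result = True

True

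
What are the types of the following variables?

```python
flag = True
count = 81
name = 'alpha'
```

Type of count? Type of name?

count is assigned a bare integer (no decimal point), so it is an int; name is assigned a quoted string literal, so it is a str

int, str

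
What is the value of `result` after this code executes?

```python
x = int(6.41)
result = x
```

x = 6; result = 6

6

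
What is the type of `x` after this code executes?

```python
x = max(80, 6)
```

max() of ints returns int

int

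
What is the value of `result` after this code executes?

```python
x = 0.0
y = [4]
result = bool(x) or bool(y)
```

x = 0.0; y = [4]; result = True

True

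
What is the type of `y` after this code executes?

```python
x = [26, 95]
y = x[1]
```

Indexing list[int] returns int

int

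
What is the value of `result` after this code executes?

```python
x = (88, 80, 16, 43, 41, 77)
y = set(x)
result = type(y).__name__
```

x is tuple; y is set; result = 'set'

'set'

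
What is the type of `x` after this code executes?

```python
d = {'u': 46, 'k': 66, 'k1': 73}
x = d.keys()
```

.keys() returns dict_keys view

dict_keys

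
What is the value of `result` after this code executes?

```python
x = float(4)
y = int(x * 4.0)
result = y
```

x = 4.0; y = 16; result = 16

16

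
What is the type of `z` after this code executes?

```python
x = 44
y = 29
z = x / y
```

int / int = float

float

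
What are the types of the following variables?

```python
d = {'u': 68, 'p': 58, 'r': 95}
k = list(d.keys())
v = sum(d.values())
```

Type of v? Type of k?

sum of ints is int; list() converts to list

int, list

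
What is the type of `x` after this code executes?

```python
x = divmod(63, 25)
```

divmod() returns tuple of (quotient, remainder)

tuple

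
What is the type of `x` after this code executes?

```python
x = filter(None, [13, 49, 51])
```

filter() returns a filter object

filter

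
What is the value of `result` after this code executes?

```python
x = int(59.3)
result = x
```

x = 59; result = 59

59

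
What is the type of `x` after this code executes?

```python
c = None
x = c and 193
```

'and' returns first falsy value (None)

NoneType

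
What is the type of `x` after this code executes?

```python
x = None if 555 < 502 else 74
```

555 < 502 is False, so the else branch is taken

int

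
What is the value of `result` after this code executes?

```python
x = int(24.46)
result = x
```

x = 24; result = 24

24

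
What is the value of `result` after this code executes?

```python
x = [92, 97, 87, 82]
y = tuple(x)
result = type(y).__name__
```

x is list; y is tuple; result = 'tuple'

'tuple'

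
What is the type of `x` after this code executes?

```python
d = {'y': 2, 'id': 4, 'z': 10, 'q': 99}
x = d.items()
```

dict.items() returns dict_items view

dict_items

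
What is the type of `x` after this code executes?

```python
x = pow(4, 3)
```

pow(int, int) returns int

int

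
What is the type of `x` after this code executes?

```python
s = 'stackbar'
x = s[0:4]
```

Slicing a str returns str

str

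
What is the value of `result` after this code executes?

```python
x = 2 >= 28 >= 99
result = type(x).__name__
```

x is bool; result = 'bool'

'bool'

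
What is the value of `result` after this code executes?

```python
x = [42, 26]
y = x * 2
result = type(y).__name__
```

x is list; y is list; result = 'list'

'list'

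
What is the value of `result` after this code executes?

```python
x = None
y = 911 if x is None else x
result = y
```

x = None; y = 911; result = 911

911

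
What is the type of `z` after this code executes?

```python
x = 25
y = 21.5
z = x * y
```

int * float = float

float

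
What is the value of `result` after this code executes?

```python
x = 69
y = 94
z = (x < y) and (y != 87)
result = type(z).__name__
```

x is int; y is int; z is bool; result = 'bool'

'bool'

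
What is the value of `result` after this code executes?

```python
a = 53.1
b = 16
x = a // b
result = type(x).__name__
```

a is float; b is int; x is float; result = 'float'

'float'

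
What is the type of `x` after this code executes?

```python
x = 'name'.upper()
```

str.upper() returns str

str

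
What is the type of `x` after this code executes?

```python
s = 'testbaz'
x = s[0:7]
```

Slicing a str returns str

str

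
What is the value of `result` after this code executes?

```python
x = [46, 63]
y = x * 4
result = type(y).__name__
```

x is list; y is list; result = 'list'

'list'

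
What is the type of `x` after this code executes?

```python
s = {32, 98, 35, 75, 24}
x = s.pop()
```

Popping from set[int] returns int

int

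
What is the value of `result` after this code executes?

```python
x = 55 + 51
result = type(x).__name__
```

x is int; result = 'int'

'int'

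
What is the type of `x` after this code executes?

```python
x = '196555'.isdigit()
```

str.isdigit() returns bool

bool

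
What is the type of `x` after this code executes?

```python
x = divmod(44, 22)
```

divmod() returns tuple of (quotient, remainder)

tuple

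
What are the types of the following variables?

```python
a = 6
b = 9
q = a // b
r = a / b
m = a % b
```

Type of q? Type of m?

// returns int; % of ints returns int

int, int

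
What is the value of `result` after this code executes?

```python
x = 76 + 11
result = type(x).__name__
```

x is int; result = 'int'

'int'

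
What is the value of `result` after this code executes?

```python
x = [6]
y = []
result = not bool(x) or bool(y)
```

x = [6]; y = []; result = False

False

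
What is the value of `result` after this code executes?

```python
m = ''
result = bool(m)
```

m = ''; result = False

False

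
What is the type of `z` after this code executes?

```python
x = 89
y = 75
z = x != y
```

Comparison returns bool

bool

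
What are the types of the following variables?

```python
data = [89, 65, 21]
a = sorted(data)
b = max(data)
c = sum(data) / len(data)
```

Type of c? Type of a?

int / int = float; sorted() returns list

float, list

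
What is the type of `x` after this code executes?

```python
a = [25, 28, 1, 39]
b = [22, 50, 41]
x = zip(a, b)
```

zip() returns a zip object

zip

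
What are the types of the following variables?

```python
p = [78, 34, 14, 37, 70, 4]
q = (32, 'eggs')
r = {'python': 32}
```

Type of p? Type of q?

p is assigned a list literal (square brackets); q is assigned a tuple (parenthesized, comma-separated values)

list, tuple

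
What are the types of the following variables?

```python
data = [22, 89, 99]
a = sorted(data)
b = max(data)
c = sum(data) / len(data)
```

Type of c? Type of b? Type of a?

int / int = float; max of ints returns int; sorted() returns list

float, int, list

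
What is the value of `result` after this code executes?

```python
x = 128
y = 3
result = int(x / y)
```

x = 128; y = 3; result = 42

42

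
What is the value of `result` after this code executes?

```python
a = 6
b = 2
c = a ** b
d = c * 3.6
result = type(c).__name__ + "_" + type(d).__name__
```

a is int; b is int; c is int; d is float; result = 'int_float'

'int_float'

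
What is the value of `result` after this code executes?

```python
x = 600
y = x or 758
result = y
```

x = 600; y = 600; result = 600

600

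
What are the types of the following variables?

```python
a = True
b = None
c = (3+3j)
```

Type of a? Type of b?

a is assigned the constant True, which has type bool; b is assigned None, whose type is NoneType

bool, NoneType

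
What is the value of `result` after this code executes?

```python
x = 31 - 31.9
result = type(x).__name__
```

x is float; result = 'float'

'float'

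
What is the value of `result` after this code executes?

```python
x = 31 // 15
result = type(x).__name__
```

x is int; result = 'int'

'int'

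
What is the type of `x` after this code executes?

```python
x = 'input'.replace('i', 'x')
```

str.replace() returns str

str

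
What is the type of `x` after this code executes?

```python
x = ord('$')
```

ord() returns int (code point)

int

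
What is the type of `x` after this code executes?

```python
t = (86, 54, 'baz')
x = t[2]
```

Index 2 of tuple is a str literal

str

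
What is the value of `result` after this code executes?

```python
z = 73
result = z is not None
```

z = 73; result = True

True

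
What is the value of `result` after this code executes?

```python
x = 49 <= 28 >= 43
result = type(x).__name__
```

x is bool; result = 'bool'

'bool'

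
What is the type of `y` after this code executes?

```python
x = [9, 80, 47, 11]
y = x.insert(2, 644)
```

list.insert() returns None

NoneType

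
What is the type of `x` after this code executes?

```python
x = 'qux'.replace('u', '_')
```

str.replace() returns str

str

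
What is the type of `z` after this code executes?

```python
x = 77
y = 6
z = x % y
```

int % int = int

int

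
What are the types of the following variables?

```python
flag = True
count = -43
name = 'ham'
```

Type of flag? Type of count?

flag is assigned the constant True, which has type bool; count is assigned a bare integer (no decimal point), so it is an int

bool, int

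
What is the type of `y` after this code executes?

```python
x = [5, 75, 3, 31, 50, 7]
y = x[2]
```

Indexing list[int] returns int

int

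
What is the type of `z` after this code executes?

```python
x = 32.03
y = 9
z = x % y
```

float % int = float

float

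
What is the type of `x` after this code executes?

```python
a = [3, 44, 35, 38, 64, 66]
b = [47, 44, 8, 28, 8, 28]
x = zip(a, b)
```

zip() returns a zip object

zip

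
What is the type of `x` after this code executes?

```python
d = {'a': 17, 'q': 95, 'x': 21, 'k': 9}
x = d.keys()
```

.keys() returns dict_keys view

dict_keys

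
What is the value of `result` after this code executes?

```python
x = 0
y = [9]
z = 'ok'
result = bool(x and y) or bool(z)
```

x = 0; y = [9]; z = 'ok'; result = True

True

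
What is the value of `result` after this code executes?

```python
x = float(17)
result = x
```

x = 17.0; result = 17.0

17.0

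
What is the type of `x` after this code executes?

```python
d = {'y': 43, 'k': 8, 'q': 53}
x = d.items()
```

dict.items() returns dict_items view

dict_items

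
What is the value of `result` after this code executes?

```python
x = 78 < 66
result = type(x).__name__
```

x is bool; result = 'bool'

'bool'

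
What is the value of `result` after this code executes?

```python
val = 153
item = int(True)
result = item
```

val = 153; item = 1; result = 1

1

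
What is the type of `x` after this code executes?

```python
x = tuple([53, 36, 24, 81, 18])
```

tuple() constructor returns tuple

tuple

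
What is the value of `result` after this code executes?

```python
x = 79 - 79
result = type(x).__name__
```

x is int; result = 'int'

'int'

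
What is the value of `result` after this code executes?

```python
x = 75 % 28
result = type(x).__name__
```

x is int; result = 'int'

'int'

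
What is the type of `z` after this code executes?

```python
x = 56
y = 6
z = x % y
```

int % int = int

int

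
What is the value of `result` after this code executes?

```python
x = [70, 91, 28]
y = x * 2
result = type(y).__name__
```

x is list; y is list; result = 'list'

'list'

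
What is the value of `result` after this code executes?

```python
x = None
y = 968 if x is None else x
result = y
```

x = None; y = 968; result = 968

968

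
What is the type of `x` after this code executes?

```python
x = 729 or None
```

'or' returns first truthy value

int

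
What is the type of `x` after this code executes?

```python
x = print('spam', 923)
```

print() returns None

NoneType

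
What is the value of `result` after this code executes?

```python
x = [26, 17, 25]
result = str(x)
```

x = [26, 17, 25]; result = '[26, 17, 25]'

'[26, 17, 25]'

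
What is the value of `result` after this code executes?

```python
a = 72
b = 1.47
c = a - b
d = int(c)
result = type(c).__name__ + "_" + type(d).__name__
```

a is int; b is float; c is float; d is int; result = 'float_int'

'float_int'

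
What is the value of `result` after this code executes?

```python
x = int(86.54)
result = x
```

x = 86; result = 86

86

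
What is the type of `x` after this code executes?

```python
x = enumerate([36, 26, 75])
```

enumerate() returns an enumerate object

enumerate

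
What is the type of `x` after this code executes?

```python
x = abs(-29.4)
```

abs() of float returns float

float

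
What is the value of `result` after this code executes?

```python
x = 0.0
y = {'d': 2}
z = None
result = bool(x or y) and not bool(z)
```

x = 0.0; y = {'d': 2}; z = None; result = True

True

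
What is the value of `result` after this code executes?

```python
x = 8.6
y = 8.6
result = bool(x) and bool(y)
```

x = 8.6; y = 8.6; result = True

True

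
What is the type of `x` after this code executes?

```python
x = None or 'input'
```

'or' with None returns the other truthy value (str)

str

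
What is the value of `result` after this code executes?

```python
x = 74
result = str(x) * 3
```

x = 74; result = '747474'

'747474'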